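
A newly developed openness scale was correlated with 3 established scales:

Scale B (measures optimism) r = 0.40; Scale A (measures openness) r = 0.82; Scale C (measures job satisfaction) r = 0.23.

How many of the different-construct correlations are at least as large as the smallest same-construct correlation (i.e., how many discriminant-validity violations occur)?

Convergent (same construct = openness): Scale A.
Smallest convergent = 0.82. Discriminant values: 0.40, 0.23; count ≥ 0.82 → 0.

0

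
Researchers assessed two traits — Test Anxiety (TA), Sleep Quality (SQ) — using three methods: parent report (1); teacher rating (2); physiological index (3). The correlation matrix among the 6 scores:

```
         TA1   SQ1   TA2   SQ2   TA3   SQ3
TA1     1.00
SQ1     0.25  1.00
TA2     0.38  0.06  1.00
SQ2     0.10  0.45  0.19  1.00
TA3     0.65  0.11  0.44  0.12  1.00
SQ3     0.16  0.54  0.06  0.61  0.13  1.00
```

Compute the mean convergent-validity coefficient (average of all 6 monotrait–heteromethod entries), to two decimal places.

Convergent values: 0.38, 0.65, 0.44, 0.45, 0.54, 0.61; mean = 3.07/6 = 0.51.

0.51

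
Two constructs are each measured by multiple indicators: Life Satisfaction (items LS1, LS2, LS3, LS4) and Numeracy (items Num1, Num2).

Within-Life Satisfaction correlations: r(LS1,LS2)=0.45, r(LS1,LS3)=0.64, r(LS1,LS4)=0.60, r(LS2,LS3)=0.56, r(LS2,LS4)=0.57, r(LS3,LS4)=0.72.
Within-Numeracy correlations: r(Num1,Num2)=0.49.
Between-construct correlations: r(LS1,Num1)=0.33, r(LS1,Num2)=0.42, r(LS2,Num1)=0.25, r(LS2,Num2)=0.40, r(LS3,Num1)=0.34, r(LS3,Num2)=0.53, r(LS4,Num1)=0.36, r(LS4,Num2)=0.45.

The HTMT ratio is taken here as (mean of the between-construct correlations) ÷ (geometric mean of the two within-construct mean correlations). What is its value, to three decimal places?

0.716

Between-construct mean = 3.08/8 = 0.3850.
Mean within-LS = 3.54/6 = 0.5900; mean within-Num = 0.49/1 = 0.4900.
Geometric mean = √(0.5900 × 0.4900) = 0.5377.
HTMT = 0.3850 / 0.5377 = 0.716.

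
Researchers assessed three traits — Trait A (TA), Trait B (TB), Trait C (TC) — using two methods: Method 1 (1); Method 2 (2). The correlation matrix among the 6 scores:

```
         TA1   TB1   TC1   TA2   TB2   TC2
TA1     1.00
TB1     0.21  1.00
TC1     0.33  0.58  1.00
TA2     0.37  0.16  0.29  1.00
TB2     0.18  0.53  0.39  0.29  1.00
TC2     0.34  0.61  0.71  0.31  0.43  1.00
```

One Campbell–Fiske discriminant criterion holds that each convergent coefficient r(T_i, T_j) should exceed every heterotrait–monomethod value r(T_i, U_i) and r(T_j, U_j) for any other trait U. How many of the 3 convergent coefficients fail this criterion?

1

Each convergent coefficient versus the relevant comparison correlations:
TA (methods 1·2): 0.37 vs {0.21, 0.29, 0.33, 0.31} → pass.
TB (methods 1·2): 0.53 vs {0.21, 0.29, 0.58, 0.43} → fail.
TC (methods 1·2): 0.71 vs {0.33, 0.31, 0.58, 0.43} → pass.
1 of 3 fail.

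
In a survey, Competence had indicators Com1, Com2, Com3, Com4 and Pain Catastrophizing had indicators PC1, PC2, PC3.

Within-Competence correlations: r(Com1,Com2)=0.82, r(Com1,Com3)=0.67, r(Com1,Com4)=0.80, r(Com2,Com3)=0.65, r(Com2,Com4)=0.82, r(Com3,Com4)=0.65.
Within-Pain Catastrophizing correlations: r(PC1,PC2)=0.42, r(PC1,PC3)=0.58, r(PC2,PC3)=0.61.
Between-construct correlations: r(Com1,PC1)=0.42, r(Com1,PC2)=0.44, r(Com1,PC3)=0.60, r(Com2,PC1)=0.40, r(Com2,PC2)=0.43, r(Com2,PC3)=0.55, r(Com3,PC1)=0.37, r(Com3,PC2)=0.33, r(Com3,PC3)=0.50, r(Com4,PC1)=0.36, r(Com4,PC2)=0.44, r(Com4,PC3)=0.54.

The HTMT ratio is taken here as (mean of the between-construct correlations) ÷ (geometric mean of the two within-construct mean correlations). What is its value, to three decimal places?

0.714

Mean between = 5.38/12 = 0.4483.
Mean within-Com = 4.41/6 = 0.7350; mean within-PC = 1.61/3 = 0.5367.
Geometric mean = √(0.7350 × 0.5367) = 0.6281.
HTMT = 0.4483 / 0.6281 = 0.714.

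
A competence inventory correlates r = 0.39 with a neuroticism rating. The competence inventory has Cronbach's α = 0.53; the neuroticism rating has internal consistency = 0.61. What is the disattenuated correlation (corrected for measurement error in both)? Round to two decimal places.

0.69

r_true = r_obs / √(r_xx · r_yy) = 0.39 / √(0.53 × 0.61) = 0.39 / √0.3233 = 0.39 / 0.5686 ≈ 0.69.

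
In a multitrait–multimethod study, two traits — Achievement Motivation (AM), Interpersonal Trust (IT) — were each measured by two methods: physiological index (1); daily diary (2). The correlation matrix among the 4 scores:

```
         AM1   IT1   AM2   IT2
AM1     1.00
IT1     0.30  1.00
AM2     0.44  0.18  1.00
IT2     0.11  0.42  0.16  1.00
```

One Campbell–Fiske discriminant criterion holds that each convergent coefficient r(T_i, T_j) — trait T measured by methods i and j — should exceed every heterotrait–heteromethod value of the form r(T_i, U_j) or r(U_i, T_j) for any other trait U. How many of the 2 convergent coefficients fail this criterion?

Checking each validity diagonal entry against its comparison values:
AM (methods 1·2): 0.44 vs {0.11, 0.18} → pass.
IT (methods 1·2): 0.42 vs {0.18, 0.11} → pass.
0 of 2 fail.

0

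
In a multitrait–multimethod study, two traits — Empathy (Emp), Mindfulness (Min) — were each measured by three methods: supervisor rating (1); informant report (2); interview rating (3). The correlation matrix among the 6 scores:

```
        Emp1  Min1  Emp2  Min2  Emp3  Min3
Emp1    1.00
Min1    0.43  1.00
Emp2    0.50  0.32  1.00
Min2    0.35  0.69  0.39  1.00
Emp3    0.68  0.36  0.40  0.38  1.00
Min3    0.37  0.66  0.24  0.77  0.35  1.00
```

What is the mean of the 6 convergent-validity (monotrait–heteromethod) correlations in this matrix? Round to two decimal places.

Convergent values: 0.50, 0.68, 0.40, 0.69, 0.66, 0.77; mean = 3.70/6 = 0.62.

0.62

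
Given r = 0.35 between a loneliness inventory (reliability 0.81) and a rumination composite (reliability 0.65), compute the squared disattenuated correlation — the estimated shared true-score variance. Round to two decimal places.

0.23

Disattenuated r = 0.35 / √(0.81 × 0.65) = 0.35 / 0.7256 = 0.4824.
Shared true-score variance = 0.4824² = 0.2327 ≈ 0.23.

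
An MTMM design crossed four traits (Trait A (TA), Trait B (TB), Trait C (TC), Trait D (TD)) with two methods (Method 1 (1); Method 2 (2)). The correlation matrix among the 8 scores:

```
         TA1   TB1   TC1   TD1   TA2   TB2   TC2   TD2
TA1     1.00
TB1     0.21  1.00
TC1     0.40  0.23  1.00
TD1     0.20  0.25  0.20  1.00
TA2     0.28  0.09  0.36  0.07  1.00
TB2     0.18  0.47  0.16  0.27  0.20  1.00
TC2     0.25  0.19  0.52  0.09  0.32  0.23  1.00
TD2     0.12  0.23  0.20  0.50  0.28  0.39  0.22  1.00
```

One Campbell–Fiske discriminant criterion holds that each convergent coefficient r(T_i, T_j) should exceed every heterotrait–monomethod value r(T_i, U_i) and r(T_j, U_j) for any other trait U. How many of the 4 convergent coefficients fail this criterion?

Convergent coefficients and their comparison sets:
TA (methods 1·2): 0.28 vs {0.21, 0.20, 0.40, 0.32, 0.20, 0.28} → fail.
TB (methods 1·2): 0.47 vs {0.21, 0.20, 0.23, 0.23, 0.25, 0.39} → pass.
TC (methods 1·2): 0.52 vs {0.40, 0.32, 0.23, 0.23, 0.20, 0.22} → pass.
TD (methods 1·2): 0.50 vs {0.20, 0.28, 0.25, 0.39, 0.20, 0.22} → pass.
1 of 4 fail.

1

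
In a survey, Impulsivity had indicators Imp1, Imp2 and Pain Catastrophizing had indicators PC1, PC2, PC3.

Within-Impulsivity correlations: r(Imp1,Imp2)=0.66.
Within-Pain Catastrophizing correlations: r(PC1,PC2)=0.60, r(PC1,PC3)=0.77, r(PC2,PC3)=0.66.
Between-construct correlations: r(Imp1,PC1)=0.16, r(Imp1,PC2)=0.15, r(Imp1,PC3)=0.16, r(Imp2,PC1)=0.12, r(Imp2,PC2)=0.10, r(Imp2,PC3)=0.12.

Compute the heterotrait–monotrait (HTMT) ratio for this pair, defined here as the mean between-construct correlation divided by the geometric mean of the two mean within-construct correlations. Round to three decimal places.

Mean heterotrait r = 0.81/6 = 0.1350.
Mean within-Imp = 0.66/1 = 0.6600; mean within-PC = 2.03/3 = 0.6767.
Geometric mean = √(0.6600 × 0.6767) = 0.6683.
HTMT = 0.1350 / 0.6683 = 0.202.

0.202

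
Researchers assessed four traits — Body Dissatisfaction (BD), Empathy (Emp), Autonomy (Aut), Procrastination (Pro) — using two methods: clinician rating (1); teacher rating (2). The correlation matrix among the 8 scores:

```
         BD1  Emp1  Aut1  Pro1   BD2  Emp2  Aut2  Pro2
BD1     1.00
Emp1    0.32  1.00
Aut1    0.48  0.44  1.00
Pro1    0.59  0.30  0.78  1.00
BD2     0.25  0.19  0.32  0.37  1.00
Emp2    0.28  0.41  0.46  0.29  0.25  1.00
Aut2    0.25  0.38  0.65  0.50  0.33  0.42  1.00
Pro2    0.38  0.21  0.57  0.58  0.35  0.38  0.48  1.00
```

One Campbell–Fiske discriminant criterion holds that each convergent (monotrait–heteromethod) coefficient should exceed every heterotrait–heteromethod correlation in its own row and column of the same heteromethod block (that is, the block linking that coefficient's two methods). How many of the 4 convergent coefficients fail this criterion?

2

Convergent coefficients and their comparison sets:
BD (methods 1·2): 0.25 vs {0.28, 0.19, 0.25, 0.32, 0.38, 0.37} → fail.
Emp (methods 1·2): 0.41 vs {0.19, 0.28, 0.38, 0.46, 0.21, 0.29} → fail.
Aut (methods 1·2): 0.65 vs {0.32, 0.25, 0.46, 0.38, 0.57, 0.50} → pass.
Pro (methods 1·2): 0.58 vs {0.37, 0.38, 0.29, 0.21, 0.50, 0.57} → pass.
2 of 4 fail.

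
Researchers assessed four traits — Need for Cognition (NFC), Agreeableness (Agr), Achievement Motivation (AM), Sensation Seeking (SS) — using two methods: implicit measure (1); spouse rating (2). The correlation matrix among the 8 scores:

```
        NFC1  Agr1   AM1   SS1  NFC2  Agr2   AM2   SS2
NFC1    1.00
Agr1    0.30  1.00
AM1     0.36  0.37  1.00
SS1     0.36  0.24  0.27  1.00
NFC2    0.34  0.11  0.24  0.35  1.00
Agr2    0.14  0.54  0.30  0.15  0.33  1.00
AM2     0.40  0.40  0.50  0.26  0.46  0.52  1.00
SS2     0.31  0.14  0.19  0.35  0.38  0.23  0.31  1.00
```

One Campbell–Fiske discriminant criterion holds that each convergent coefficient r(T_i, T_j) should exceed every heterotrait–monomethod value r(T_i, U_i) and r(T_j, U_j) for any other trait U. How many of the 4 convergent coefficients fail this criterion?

3

Convergent coefficients and their comparison sets:
NFC (methods 1·2): 0.34 vs {0.30, 0.33, 0.36, 0.46, 0.36, 0.38} → fail.
Agr (methods 1·2): 0.54 vs {0.30, 0.33, 0.37, 0.52, 0.24, 0.23} → pass.
AM (methods 1·2): 0.50 vs {0.36, 0.46, 0.37, 0.52, 0.27, 0.31} → fail.
SS (methods 1·2): 0.35 vs {0.36, 0.38, 0.24, 0.23, 0.27, 0.31} → fail.
3 of 4 fail.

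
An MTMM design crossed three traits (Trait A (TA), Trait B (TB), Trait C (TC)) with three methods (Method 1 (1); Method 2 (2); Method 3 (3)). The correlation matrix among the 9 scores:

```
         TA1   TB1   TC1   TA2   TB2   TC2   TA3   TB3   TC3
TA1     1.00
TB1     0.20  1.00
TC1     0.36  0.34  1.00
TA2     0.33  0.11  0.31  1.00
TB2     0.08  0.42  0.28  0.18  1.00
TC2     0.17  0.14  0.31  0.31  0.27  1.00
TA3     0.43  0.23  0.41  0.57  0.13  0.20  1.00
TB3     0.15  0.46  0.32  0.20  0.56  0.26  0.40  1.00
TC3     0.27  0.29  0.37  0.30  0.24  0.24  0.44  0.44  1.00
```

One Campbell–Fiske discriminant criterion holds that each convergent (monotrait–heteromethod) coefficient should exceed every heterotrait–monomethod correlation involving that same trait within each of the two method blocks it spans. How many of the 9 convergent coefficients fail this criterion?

Each convergent coefficient versus the relevant comparison correlations:
TA (methods 1·2): 0.33 vs {0.20, 0.18, 0.36, 0.31} → fail.
TA (methods 1·3): 0.43 vs {0.20, 0.40, 0.36, 0.44} → fail.
TA (methods 2·3): 0.57 vs {0.18, 0.40, 0.31, 0.44} → pass.
TB (methods 1·2): 0.42 vs {0.20, 0.18, 0.34, 0.27} → pass.
TB (methods 1·3): 0.46 vs {0.20, 0.40, 0.34, 0.44} → pass.
TB (methods 2·3): 0.56 vs {0.18, 0.40, 0.27, 0.44} → pass.
TC (methods 1·2): 0.31 vs {0.36, 0.31, 0.34, 0.27} → fail.
TC (methods 1·3): 0.37 vs {0.36, 0.44, 0.34, 0.44} → fail.
TC (methods 2·3): 0.24 vs {0.31, 0.44, 0.27, 0.44} → fail.
5 of 9 fail.

5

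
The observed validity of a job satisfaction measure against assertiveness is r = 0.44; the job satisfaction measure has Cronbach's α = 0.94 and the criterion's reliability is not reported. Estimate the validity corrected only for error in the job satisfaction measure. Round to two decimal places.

Single correction: r_c = r_obs / √r_xx = 0.44 / √0.94 = 0.44 / 0.9695 ≈ 0.45.

0.45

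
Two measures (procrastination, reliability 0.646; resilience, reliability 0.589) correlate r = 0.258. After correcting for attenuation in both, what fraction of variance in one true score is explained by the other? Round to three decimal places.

Disattenuated r = 0.258 / √(0.646 × 0.589) = 0.258 / 0.6168 = 0.4183.
Shared true-score variance = 0.4183² = 0.1750 ≈ 0.175.

0.175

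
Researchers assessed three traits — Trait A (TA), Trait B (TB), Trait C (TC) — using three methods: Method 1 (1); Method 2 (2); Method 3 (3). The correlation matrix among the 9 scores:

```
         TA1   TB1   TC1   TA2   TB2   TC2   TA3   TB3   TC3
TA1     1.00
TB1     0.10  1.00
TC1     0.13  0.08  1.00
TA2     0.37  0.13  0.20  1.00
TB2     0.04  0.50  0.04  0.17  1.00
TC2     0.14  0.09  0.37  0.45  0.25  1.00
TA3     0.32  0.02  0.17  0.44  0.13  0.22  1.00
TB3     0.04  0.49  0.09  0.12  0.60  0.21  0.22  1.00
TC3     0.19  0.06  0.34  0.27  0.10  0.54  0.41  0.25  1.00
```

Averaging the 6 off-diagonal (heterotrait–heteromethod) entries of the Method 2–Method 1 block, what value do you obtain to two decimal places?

HTHM values (method 2 × method 1): 0.13, 0.20, 0.04, 0.04, 0.14, 0.09; mean = 0.64/6 = 0.11.

0.11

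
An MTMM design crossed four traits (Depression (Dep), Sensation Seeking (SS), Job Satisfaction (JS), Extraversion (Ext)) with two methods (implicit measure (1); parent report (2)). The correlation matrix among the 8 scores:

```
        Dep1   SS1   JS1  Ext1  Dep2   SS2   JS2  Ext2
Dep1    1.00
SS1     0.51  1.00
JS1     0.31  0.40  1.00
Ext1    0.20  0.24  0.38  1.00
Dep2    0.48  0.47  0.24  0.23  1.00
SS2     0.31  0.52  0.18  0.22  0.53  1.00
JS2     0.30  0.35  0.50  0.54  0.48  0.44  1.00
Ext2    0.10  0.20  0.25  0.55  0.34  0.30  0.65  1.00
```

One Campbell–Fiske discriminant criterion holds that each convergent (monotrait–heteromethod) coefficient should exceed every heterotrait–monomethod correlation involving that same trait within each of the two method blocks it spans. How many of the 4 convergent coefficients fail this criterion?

Each convergent coefficient versus the relevant comparison correlations:
Dep (methods 1·2): 0.48 vs {0.51, 0.53, 0.31, 0.48, 0.20, 0.34} → fail.
SS (methods 1·2): 0.52 vs {0.51, 0.53, 0.40, 0.44, 0.24, 0.30} → fail.
JS (methods 1·2): 0.50 vs {0.31, 0.48, 0.40, 0.44, 0.38, 0.65} → fail.
Ext (methods 1·2): 0.55 vs {0.20, 0.34, 0.24, 0.30, 0.38, 0.65} → fail.
4 of 4 fail.

4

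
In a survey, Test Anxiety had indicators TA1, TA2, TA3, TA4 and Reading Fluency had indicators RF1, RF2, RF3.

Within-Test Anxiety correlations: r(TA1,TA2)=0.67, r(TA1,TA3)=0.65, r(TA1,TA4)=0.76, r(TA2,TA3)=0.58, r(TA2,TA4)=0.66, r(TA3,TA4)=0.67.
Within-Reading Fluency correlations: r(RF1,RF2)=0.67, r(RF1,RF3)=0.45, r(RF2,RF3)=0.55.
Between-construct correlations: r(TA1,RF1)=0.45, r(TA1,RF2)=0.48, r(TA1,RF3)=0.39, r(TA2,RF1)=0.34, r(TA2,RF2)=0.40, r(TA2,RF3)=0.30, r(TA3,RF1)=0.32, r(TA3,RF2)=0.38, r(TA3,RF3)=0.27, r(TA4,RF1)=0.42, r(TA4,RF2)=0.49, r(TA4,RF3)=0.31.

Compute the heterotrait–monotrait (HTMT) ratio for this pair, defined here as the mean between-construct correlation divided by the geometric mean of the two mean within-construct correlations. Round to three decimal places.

Mean between = 4.55/12 = 0.3792.
Mean within-TA = 3.99/6 = 0.6650; mean within-RF = 1.67/3 = 0.5567.
Geometric mean = √(0.6650 × 0.5567) = 0.6084.
HTMT = 0.3792 / 0.6084 = 0.623.

0.623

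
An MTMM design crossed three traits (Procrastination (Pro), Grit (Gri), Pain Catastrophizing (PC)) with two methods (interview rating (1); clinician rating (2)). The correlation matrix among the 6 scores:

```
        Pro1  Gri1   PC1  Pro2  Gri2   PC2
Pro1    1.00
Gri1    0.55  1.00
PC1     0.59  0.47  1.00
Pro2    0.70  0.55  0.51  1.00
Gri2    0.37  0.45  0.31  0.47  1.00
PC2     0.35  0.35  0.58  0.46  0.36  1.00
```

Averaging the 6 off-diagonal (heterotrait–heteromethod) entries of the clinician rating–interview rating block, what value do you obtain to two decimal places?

0.41

HTHM values (method 2 × method 1): 0.55, 0.51, 0.37, 0.31, 0.35, 0.35; mean = 2.44/6 = 0.41.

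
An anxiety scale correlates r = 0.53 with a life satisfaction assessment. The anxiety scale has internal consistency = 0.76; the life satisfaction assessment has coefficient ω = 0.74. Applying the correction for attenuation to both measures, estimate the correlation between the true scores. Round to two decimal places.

r_true = r_obs / √(r_xx · r_yy) = 0.53 / √(0.76 × 0.74) = 0.53 / √0.5624 = 0.53 / 0.7499 ≈ 0.71.

0.71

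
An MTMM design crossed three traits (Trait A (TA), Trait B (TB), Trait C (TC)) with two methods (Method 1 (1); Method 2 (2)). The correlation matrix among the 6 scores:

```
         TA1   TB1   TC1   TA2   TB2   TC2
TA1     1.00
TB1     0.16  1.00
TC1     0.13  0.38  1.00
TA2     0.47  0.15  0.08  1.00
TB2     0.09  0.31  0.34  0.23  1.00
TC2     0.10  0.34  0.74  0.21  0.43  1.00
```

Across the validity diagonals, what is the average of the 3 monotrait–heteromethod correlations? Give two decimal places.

Convergent values: 0.47, 0.31, 0.74; mean = 1.52/3 = 0.51.

0.51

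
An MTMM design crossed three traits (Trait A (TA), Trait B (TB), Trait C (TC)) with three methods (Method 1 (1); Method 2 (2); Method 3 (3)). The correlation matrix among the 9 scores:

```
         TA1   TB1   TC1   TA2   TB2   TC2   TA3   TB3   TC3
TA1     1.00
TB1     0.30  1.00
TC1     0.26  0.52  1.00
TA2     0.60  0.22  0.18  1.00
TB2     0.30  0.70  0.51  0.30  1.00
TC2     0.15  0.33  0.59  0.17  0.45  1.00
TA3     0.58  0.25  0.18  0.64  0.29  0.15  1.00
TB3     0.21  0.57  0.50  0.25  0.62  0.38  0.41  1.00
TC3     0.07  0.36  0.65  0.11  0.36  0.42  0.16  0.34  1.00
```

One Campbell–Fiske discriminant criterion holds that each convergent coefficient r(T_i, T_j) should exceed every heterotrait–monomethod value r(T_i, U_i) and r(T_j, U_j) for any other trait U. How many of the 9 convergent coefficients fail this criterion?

Checking each validity diagonal entry against its comparison values:
TA (methods 1·2): 0.60 vs {0.30, 0.30, 0.26, 0.17} → pass.
TA (methods 1·3): 0.58 vs {0.30, 0.41, 0.26, 0.16} → pass.
TA (methods 2·3): 0.64 vs {0.30, 0.41, 0.17, 0.16} → pass.
TB (methods 1·2): 0.70 vs {0.30, 0.30, 0.52, 0.45} → pass.
TB (methods 1·3): 0.57 vs {0.30, 0.41, 0.52, 0.34} → pass.
TB (methods 2·3): 0.62 vs {0.30, 0.41, 0.45, 0.34} → pass.
TC (methods 1·2): 0.59 vs {0.26, 0.17, 0.52, 0.45} → pass.
TC (methods 1·3): 0.65 vs {0.26, 0.16, 0.52, 0.34} → pass.
TC (methods 2·3): 0.42 vs {0.17, 0.16, 0.45, 0.34} → fail.
1 of 9 fail.

1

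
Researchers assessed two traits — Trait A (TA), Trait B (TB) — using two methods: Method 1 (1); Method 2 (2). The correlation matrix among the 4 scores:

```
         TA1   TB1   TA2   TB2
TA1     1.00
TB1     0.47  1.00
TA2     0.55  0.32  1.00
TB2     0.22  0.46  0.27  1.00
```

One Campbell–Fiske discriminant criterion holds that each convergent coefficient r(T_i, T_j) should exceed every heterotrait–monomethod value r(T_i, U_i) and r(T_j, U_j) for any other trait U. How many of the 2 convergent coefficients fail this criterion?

1

Convergent coefficients and their comparison sets:
TA (methods 1·2): 0.55 vs {0.47, 0.27} → pass.
TB (methods 1·2): 0.46 vs {0.47, 0.27} → fail.
1 of 2 fail.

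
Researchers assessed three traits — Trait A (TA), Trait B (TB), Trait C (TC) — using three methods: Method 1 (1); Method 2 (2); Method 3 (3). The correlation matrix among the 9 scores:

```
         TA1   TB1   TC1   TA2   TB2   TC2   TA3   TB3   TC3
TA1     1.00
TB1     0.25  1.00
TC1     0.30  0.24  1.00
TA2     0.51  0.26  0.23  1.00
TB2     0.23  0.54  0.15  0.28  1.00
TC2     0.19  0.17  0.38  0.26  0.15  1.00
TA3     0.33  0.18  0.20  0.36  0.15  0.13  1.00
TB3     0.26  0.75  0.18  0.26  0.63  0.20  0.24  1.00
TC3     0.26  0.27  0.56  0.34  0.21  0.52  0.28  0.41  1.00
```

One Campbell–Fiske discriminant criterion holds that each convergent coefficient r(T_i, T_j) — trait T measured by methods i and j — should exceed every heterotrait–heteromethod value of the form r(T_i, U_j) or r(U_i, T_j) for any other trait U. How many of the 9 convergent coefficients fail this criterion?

0

Each convergent coefficient versus the relevant comparison correlations:
TA (methods 1·2): 0.51 vs {0.23, 0.26, 0.19, 0.23} → pass.
TA (methods 1·3): 0.33 vs {0.26, 0.18, 0.26, 0.20} → pass.
TA (methods 2·3): 0.36 vs {0.26, 0.15, 0.34, 0.13} → pass.
TB (methods 1·2): 0.54 vs {0.26, 0.23, 0.17, 0.15} → pass.
TB (methods 1·3): 0.75 vs {0.18, 0.26, 0.27, 0.18} → pass.
TB (methods 2·3): 0.63 vs {0.15, 0.26, 0.21, 0.20} → pass.
TC (methods 1·2): 0.38 vs {0.23, 0.19, 0.15, 0.17} → pass.
TC (methods 1·3): 0.56 vs {0.20, 0.26, 0.18, 0.27} → pass.
TC (methods 2·3): 0.52 vs {0.13, 0.34, 0.20, 0.21} → pass.
0 of 9 fail.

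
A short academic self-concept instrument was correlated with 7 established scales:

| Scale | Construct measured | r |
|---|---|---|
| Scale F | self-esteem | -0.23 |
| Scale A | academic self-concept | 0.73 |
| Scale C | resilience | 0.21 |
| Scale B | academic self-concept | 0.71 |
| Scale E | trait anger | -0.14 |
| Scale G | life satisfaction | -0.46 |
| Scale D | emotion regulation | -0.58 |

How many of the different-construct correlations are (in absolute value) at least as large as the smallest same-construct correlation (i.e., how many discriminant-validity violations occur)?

Convergent (same construct = academic self-concept): Scale A, Scale B.
Smallest convergent = 0.71. Discriminant |r|: 0.23, 0.21, 0.14, 0.46, 0.58; count ≥ 0.71 → 0.

0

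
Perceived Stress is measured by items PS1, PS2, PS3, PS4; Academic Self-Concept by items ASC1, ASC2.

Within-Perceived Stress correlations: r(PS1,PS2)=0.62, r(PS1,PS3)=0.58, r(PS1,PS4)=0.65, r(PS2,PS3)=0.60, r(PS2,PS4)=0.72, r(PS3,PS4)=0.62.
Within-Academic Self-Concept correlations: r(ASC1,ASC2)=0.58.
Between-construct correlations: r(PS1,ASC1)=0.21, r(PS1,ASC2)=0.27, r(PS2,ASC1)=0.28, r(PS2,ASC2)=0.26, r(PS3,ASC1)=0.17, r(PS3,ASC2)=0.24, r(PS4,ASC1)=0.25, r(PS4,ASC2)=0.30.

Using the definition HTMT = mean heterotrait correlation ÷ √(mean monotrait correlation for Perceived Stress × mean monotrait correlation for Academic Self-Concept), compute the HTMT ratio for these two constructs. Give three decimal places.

Mean between = 1.98/8 = 0.2475.
Mean within-PS = 3.79/6 = 0.6317; mean within-ASC = 0.58/1 = 0.5800.
Geometric mean = √(0.6317 × 0.5800) = 0.6053.
HTMT = 0.2475 / 0.6053 = 0.409.

0.409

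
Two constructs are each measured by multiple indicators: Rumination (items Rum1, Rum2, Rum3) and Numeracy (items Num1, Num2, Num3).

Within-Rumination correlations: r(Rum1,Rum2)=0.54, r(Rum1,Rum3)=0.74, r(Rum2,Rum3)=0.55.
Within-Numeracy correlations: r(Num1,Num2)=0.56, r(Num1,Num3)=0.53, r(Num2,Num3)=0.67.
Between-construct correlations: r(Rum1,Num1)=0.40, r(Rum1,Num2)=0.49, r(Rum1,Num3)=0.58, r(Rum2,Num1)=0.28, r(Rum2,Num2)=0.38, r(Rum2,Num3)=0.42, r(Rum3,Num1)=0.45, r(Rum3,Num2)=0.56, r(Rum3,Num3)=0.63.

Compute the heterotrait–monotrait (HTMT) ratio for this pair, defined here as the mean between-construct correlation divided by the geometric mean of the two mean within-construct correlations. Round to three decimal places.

Between-construct mean = 4.19/9 = 0.4656.
Mean within-Rum = 1.83/3 = 0.6100; mean within-Num = 1.76/3 = 0.5867.
Geometric mean = √(0.6100 × 0.5867) = 0.5982.
HTMT = 0.4656 / 0.5982 = 0.778.

0.778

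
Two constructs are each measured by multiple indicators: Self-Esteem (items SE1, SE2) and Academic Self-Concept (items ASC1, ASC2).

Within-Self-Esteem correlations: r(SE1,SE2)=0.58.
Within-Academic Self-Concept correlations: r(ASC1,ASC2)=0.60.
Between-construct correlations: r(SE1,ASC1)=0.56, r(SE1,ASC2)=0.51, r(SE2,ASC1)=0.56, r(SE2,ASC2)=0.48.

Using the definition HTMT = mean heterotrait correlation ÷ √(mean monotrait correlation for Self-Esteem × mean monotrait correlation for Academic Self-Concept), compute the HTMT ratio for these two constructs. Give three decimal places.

Between-construct mean = 2.11/4 = 0.5275.
Mean within-SE = 0.58/1 = 0.5800; mean within-ASC = 0.60/1 = 0.6000.
Geometric mean = √(0.5800 × 0.6000) = 0.5899.
HTMT = 0.5275 / 0.5899 = 0.894.

0.894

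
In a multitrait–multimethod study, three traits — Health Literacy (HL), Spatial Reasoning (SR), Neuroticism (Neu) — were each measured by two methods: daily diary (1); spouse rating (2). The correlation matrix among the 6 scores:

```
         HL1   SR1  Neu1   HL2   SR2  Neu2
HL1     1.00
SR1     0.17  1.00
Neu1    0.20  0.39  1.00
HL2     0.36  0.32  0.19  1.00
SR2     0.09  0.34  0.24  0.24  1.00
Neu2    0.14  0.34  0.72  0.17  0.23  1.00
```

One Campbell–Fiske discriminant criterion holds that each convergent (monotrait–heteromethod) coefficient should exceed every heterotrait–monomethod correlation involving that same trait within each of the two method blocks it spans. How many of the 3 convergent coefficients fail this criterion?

1

Each convergent coefficient versus the relevant comparison correlations:
HL (methods 1·2): 0.36 vs {0.17, 0.24, 0.20, 0.17} → pass.
SR (methods 1·2): 0.34 vs {0.17, 0.24, 0.39, 0.23} → fail.
Neu (methods 1·2): 0.72 vs {0.20, 0.17, 0.39, 0.23} → pass.
1 of 3 fail.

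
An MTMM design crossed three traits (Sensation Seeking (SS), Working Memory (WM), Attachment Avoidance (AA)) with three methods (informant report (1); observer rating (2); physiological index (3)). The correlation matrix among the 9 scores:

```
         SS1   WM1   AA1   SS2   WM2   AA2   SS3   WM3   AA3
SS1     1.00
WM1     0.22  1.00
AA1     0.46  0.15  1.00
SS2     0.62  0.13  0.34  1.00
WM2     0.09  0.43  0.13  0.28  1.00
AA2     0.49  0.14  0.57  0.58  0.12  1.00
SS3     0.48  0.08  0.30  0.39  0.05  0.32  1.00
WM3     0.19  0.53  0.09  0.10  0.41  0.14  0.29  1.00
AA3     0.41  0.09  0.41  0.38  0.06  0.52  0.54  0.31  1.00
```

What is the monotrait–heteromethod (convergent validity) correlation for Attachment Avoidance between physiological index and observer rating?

Same trait (AA), different methods: r(AA3, AA2) = 0.52.

0.52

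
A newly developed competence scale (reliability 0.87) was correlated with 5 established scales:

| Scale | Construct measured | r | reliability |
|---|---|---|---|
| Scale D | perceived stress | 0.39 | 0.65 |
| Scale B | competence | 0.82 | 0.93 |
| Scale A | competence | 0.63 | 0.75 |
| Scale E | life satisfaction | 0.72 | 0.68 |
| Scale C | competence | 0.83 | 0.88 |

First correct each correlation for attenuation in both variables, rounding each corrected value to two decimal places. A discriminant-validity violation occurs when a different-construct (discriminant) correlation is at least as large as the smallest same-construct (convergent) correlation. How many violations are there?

Disattenuated r (r / √(r_scale · r_new)):
  Scale D (disc): 0.39 / √(0.65·0.87) = 0.52
  Scale B (conv): 0.82 / √(0.93·0.87) = 0.91
  Scale A (conv): 0.63 / √(0.75·0.87) = 0.78
  Scale E (disc): 0.72 / √(0.68·0.87) = 0.94
  Scale C (conv): 0.83 / √(0.88·0.87) = 0.95
Smallest convergent = 0.78. Discriminant values: 0.52, 0.94; count ≥ 0.78 → 1.

1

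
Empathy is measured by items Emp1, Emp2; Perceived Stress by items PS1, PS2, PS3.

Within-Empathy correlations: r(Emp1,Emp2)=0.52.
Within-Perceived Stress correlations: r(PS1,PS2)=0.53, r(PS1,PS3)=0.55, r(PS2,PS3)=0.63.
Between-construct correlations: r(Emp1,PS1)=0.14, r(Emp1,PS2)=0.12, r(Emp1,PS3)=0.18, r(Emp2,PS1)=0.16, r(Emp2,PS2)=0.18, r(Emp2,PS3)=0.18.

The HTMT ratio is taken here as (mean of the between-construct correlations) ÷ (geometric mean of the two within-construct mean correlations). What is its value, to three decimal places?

Mean between = 0.96/6 = 0.1600.
Mean within-Emp = 0.52/1 = 0.5200; mean within-PS = 1.71/3 = 0.5700.
Geometric mean = √(0.5200 × 0.5700) = 0.5444.
HTMT = 0.1600 / 0.5444 = 0.294.

0.294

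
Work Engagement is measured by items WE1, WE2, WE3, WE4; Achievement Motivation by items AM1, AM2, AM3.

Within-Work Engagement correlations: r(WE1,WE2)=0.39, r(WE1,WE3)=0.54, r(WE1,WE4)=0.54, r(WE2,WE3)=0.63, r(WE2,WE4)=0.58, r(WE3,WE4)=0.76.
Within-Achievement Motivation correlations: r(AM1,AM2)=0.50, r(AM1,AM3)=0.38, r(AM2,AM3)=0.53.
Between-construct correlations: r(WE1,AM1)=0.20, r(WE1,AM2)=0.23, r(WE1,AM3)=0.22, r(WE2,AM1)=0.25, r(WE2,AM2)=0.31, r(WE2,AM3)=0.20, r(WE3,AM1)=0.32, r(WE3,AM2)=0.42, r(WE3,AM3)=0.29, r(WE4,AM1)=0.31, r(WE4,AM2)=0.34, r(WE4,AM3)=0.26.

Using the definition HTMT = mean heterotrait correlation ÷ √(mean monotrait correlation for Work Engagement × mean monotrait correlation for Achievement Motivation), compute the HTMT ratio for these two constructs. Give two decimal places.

0.54

Mean between = 3.35/12 = 0.2792.
Mean within-WE = 3.44/6 = 0.5733; mean within-AM = 1.41/3 = 0.4700.
Geometric mean = √(0.5733 × 0.4700) = 0.5191.
HTMT = 0.2792 / 0.5191 = 0.54.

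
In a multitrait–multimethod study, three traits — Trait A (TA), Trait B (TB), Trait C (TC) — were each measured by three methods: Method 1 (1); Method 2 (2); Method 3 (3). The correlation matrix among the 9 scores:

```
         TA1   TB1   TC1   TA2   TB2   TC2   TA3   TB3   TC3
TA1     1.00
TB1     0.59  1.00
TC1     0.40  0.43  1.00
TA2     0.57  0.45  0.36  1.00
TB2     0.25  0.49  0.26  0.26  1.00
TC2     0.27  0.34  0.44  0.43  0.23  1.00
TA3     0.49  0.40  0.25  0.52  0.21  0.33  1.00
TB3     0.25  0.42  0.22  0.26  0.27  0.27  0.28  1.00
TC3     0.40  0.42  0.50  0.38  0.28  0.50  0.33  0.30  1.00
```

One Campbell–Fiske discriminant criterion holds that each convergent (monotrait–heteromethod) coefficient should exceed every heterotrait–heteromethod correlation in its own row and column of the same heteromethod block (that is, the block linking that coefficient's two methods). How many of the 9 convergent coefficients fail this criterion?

2

Convergent coefficients and their comparison sets:
TA (methods 1·2): 0.57 vs {0.25, 0.45, 0.27, 0.36} → pass.
TA (methods 1·3): 0.49 vs {0.25, 0.40, 0.40, 0.25} → pass.
TA (methods 2·3): 0.52 vs {0.26, 0.21, 0.38, 0.33} → pass.
TB (methods 1·2): 0.49 vs {0.45, 0.25, 0.34, 0.26} → pass.
TB (methods 1·3): 0.42 vs {0.40, 0.25, 0.42, 0.22} → fail.
TB (methods 2·3): 0.27 vs {0.21, 0.26, 0.28, 0.27} → fail.
TC (methods 1·2): 0.44 vs {0.36, 0.27, 0.26, 0.34} → pass.
TC (methods 1·3): 0.50 vs {0.25, 0.40, 0.22, 0.42} → pass.
TC (methods 2·3): 0.50 vs {0.33, 0.38, 0.27, 0.28} → pass.
2 of 9 fail.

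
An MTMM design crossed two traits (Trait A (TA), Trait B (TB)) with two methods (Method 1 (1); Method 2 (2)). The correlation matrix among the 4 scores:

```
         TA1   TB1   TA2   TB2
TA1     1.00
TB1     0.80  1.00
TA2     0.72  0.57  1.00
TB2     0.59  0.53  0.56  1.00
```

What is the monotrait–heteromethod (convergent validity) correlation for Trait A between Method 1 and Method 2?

0.72

Same trait (TA), different methods: r(TA1, TA2) = 0.72.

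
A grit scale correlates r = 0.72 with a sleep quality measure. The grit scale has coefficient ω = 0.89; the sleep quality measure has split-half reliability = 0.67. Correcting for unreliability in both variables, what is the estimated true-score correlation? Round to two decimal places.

r_true = r_obs / √(r_xx · r_yy) = 0.72 / √(0.89 × 0.67) = 0.72 / √0.5963 = 0.72 / 0.7722 ≈ 0.93.

0.93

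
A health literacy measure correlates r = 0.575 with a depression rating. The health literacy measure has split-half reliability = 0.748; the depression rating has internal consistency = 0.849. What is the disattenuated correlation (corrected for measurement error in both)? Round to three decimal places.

r_true = r_obs / √(r_xx · r_yy) = 0.575 / √(0.748 × 0.849) = 0.575 / √0.635052 = 0.575 / 0.7969 ≈ 0.722.

0.722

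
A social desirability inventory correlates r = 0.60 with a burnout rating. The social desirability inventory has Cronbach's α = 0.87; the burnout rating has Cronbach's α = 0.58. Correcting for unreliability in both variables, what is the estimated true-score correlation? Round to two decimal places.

0.84

r_true = r_obs / √(r_xx · r_yy) = 0.60 / √(0.87 × 0.58) = 0.60 / √0.5046 = 0.60 / 0.7104 ≈ 0.84.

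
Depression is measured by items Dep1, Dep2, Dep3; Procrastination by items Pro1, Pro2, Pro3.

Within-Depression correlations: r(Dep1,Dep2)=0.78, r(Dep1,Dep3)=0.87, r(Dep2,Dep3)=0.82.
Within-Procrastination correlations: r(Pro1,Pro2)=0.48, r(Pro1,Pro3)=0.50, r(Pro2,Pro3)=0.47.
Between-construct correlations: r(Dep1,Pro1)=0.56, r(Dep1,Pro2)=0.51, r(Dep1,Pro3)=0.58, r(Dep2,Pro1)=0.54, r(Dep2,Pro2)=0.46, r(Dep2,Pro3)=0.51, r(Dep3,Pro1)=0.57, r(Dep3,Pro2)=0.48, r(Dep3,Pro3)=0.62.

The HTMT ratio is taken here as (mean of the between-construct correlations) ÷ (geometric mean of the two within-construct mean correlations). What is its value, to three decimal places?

Between-construct mean = 4.83/9 = 0.5367.
Mean within-Dep = 2.47/3 = 0.8233; mean within-Pro = 1.45/3 = 0.4833.
Geometric mean = √(0.8233 × 0.4833) = 0.6308.
HTMT = 0.5367 / 0.6308 = 0.851.

0.851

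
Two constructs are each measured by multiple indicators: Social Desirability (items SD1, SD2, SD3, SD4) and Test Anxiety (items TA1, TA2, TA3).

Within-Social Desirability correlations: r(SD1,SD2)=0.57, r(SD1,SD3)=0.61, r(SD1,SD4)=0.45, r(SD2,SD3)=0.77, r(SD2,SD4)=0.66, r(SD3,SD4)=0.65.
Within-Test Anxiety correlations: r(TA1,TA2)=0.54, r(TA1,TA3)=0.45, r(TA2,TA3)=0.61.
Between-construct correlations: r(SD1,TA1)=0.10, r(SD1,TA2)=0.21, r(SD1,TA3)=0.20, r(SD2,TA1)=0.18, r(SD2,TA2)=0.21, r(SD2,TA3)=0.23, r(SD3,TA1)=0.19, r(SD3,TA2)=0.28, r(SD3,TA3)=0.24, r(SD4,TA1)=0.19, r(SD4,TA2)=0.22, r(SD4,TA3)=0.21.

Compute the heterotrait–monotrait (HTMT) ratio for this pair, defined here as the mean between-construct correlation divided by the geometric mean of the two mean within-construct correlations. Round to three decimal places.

Mean between = 2.46/12 = 0.2050.
Mean within-SD = 3.71/6 = 0.6183; mean within-TA = 1.60/3 = 0.5333.
Geometric mean = √(0.6183 × 0.5333) = 0.5742.
HTMT = 0.2050 / 0.5742 = 0.357.

0.357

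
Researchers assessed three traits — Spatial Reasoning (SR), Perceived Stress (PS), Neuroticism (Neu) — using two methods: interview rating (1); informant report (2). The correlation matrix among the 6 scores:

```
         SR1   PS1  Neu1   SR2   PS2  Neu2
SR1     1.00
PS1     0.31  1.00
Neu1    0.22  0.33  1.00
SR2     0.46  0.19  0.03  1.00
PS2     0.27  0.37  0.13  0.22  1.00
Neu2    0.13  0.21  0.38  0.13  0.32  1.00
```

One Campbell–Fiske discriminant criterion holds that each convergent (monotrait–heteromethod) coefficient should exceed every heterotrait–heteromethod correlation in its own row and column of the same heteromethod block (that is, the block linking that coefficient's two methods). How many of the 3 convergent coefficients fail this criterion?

Convergent coefficients and their comparison sets:
SR (methods 1·2): 0.46 vs {0.27, 0.19, 0.13, 0.03} → pass.
PS (methods 1·2): 0.37 vs {0.19, 0.27, 0.21, 0.13} → pass.
Neu (methods 1·2): 0.38 vs {0.03, 0.13, 0.13, 0.21} → pass.
0 of 3 fail.

0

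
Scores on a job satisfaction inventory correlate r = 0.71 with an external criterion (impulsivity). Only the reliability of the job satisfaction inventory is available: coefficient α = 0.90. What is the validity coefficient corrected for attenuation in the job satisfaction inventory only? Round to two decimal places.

Single correction: r_c = r_obs / √r_xx = 0.71 / √0.90 = 0.71 / 0.9487 ≈ 0.75.

0.75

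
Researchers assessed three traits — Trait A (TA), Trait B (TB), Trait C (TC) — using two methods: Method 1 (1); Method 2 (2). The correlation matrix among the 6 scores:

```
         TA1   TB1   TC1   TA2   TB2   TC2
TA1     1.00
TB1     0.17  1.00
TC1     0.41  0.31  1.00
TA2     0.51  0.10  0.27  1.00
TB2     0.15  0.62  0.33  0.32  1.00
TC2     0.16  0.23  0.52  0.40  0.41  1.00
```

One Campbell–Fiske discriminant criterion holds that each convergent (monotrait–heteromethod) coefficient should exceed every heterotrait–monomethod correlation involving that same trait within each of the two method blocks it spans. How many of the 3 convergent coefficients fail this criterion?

Convergent coefficients and their comparison sets:
TA (methods 1·2): 0.51 vs {0.17, 0.32, 0.41, 0.40} → pass.
TB (methods 1·2): 0.62 vs {0.17, 0.32, 0.31, 0.41} → pass.
TC (methods 1·2): 0.52 vs {0.41, 0.40, 0.31, 0.41} → pass.
0 of 3 fail.

0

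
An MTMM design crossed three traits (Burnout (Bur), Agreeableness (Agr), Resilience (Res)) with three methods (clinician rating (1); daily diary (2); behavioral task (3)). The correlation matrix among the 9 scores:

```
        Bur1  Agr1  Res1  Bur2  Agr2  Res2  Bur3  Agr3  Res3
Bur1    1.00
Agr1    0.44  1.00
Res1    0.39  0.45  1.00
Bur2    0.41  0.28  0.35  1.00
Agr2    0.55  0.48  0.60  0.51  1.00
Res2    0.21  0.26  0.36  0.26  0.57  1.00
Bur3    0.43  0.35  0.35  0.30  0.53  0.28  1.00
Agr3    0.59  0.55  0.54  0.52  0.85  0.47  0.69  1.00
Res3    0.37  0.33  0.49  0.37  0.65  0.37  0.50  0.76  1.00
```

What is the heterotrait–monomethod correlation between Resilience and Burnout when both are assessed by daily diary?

0.26

Different traits, same method: r(Res2, Bur2) = 0.26.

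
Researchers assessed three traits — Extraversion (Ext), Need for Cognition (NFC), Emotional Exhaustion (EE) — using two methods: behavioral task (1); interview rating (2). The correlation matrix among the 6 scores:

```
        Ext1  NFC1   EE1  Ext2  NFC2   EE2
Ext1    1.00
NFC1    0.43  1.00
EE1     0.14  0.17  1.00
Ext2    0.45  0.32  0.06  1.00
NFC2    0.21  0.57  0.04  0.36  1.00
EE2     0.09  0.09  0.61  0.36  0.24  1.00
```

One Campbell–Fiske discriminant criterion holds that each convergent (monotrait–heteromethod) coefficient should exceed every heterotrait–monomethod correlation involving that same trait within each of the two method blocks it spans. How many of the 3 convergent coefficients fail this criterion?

0

Each convergent coefficient versus the relevant comparison correlations:
Ext (methods 1·2): 0.45 vs {0.43, 0.36, 0.14, 0.36} → pass.
NFC (methods 1·2): 0.57 vs {0.43, 0.36, 0.17, 0.24} → pass.
EE (methods 1·2): 0.61 vs {0.14, 0.36, 0.17, 0.24} → pass.
0 of 3 fail.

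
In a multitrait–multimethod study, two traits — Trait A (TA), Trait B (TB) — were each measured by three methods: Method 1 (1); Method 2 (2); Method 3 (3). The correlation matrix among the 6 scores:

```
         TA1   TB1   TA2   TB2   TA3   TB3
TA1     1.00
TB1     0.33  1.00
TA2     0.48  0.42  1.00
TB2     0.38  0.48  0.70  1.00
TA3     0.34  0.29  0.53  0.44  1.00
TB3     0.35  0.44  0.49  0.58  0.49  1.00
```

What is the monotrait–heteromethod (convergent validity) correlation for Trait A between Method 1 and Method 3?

0.34

Same trait (TA), different methods: r(TA1, TA3) = 0.34.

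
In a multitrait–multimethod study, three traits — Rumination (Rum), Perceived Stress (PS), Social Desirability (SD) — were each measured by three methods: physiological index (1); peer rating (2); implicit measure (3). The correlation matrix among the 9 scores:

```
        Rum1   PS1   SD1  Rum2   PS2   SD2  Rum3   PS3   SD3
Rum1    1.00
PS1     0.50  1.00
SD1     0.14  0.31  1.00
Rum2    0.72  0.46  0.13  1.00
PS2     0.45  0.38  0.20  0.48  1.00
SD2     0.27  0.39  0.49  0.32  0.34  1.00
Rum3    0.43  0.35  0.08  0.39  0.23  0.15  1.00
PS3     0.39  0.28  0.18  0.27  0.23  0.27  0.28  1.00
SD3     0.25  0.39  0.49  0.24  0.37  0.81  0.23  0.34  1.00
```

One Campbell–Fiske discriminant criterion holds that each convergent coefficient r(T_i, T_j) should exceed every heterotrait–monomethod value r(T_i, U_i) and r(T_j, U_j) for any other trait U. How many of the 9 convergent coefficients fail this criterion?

5

Each convergent coefficient versus the relevant comparison correlations:
Rum (methods 1·2): 0.72 vs {0.50, 0.48, 0.14, 0.32} → pass.
Rum (methods 1·3): 0.43 vs {0.50, 0.28, 0.14, 0.23} → fail.
Rum (methods 2·3): 0.39 vs {0.48, 0.28, 0.32, 0.23} → fail.
PS (methods 1·2): 0.38 vs {0.50, 0.48, 0.31, 0.34} → fail.
PS (methods 1·3): 0.28 vs {0.50, 0.28, 0.31, 0.34} → fail.
PS (methods 2·3): 0.23 vs {0.48, 0.28, 0.34, 0.34} → fail.
SD (methods 1·2): 0.49 vs {0.14, 0.32, 0.31, 0.34} → pass.
SD (methods 1·3): 0.49 vs {0.14, 0.23, 0.31, 0.34} → pass.
SD (methods 2·3): 0.81 vs {0.32, 0.23, 0.34, 0.34} → pass.
5 of 9 fail.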